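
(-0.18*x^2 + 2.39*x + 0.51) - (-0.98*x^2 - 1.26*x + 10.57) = 0.8*x^2 + 3.65*x - 10.06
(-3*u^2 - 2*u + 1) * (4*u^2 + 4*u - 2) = -12*u^4 - 20*u^3 + 2*u^2 + 8*u - 2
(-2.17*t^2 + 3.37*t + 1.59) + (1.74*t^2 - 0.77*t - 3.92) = -0.43*t^2 + 2.6*t - 2.33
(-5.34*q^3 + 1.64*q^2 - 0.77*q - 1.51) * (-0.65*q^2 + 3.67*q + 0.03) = 3.471*q^5 - 20.6638*q^4 + 6.3591*q^3 - 1.7952*q^2 - 5.5648*q - 0.0453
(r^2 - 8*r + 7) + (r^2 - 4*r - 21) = 2*r^2 - 12*r - 14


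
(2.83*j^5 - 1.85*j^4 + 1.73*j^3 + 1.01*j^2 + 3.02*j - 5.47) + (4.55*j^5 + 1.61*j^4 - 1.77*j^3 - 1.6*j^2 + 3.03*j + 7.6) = 7.38*j^5 - 0.24*j^4 - 0.04*j^3 - 0.59*j^2 + 6.05*j + 2.13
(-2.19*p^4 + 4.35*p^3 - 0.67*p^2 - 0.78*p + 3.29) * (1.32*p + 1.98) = -2.8908*p^5 + 1.4058*p^4 + 7.7286*p^3 - 2.3562*p^2 + 2.7984*p + 6.5142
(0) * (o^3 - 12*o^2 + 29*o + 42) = 0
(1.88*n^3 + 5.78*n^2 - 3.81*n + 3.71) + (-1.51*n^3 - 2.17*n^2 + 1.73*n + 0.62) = 0.37*n^3 + 3.61*n^2 - 2.08*n + 4.33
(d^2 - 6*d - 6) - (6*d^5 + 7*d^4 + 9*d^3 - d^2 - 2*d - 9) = -6*d^5 - 7*d^4 - 9*d^3 + 2*d^2 - 4*d + 3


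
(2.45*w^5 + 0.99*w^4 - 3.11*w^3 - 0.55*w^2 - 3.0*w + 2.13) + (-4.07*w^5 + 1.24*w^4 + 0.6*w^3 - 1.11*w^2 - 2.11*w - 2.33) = -1.62*w^5 + 2.23*w^4 - 2.51*w^3 - 1.66*w^2 - 5.11*w - 0.2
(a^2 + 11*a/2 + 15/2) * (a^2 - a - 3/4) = a^4 + 9*a^3/2 + 5*a^2/4 - 93*a/8 - 45/8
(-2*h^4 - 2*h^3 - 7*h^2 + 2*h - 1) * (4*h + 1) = -8*h^5 - 10*h^4 - 30*h^3 + h^2 - 2*h - 1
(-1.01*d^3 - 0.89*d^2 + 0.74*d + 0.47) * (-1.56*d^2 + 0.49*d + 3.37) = 1.5756*d^5 + 0.8935*d^4 - 4.9942*d^3 - 3.3699*d^2 + 2.7241*d + 1.5839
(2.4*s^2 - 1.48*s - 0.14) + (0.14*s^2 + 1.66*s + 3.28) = 2.54*s^2 + 0.18*s + 3.14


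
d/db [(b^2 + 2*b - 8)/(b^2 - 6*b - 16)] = 8*(-b^2 - 2*b - 10)/(b^4 - 12*b^3 + 4*b^2 + 192*b + 256)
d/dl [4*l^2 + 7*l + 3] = 8*l + 7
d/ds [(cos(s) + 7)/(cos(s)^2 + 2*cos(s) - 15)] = (cos(s)^2 + 14*cos(s) + 29)*sin(s)/(cos(s)^2 + 2*cos(s) - 15)^2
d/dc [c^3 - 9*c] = 3*c^2 - 9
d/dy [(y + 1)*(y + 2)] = 2*y + 3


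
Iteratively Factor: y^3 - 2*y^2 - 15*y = (y)*(y^2 - 2*y - 15) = y*(y - 5)*(y + 3)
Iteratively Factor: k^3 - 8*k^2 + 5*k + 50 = (k - 5)*(k^2 - 3*k - 10) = (k - 5)^2*(k + 2)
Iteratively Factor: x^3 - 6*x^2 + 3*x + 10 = (x + 1)*(x^2 - 7*x + 10) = (x - 5)*(x + 1)*(x - 2)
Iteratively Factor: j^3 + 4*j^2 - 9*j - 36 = (j + 4)*(j^2 - 9) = (j + 3)*(j + 4)*(j - 3)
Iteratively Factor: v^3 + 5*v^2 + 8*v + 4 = (v + 2)*(v^2 + 3*v + 2) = (v + 1)*(v + 2)*(v + 2)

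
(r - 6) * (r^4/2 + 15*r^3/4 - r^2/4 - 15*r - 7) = r^5/2 + 3*r^4/4 - 91*r^3/4 - 27*r^2/2 + 83*r + 42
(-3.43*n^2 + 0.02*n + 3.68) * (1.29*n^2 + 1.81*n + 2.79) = -4.4247*n^4 - 6.1825*n^3 - 4.7863*n^2 + 6.7166*n + 10.2672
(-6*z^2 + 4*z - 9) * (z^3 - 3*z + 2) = -6*z^5 + 4*z^4 + 9*z^3 - 24*z^2 + 35*z - 18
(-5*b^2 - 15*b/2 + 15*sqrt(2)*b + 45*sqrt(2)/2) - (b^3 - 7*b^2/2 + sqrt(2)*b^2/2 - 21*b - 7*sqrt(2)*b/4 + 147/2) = -b^3 - 3*b^2/2 - sqrt(2)*b^2/2 + 27*b/2 + 67*sqrt(2)*b/4 - 147/2 + 45*sqrt(2)/2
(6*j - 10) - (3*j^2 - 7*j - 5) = -3*j^2 + 13*j - 5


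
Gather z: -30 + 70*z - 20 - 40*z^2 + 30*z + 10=-40*z^2 + 100*z - 40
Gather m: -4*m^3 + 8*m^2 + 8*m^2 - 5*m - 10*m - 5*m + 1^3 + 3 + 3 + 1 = -4*m^3 + 16*m^2 - 20*m + 8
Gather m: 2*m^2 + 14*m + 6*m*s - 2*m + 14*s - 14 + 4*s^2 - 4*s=2*m^2 + m*(6*s + 12) + 4*s^2 + 10*s - 14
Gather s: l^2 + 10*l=l^2 + 10*l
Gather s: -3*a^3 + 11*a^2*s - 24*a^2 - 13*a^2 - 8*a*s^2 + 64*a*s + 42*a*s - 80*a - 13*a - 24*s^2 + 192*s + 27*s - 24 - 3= -3*a^3 - 37*a^2 - 93*a + s^2*(-8*a - 24) + s*(11*a^2 + 106*a + 219) - 27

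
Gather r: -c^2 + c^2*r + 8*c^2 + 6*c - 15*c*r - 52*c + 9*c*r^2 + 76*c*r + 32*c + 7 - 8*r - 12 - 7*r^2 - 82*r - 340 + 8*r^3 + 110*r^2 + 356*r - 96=7*c^2 - 14*c + 8*r^3 + r^2*(9*c + 103) + r*(c^2 + 61*c + 266) - 441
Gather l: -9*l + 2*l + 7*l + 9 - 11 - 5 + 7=0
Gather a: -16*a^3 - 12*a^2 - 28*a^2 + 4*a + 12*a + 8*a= -16*a^3 - 40*a^2 + 24*a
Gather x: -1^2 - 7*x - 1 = -7*x - 2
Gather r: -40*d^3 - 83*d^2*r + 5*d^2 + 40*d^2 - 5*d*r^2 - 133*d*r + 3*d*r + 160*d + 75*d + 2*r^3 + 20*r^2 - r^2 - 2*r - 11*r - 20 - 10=-40*d^3 + 45*d^2 + 235*d + 2*r^3 + r^2*(19 - 5*d) + r*(-83*d^2 - 130*d - 13) - 30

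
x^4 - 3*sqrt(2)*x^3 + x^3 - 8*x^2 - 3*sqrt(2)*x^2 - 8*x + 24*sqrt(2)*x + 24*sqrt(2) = (x + 1)*(x - 3*sqrt(2))*(x - 2*sqrt(2))*(x + 2*sqrt(2))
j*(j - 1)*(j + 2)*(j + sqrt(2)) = j^4 + j^3 + sqrt(2)*j^3 - 2*j^2 + sqrt(2)*j^2 - 2*sqrt(2)*j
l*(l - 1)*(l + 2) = l^3 + l^2 - 2*l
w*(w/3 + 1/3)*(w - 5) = w^3/3 - 4*w^2/3 - 5*w/3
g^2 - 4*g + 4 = (g - 2)^2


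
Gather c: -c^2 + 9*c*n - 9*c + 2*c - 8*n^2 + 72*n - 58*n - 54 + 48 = -c^2 + c*(9*n - 7) - 8*n^2 + 14*n - 6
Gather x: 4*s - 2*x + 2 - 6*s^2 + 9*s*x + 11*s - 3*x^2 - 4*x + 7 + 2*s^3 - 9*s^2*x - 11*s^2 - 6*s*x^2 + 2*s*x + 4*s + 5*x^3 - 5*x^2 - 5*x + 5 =2*s^3 - 17*s^2 + 19*s + 5*x^3 + x^2*(-6*s - 8) + x*(-9*s^2 + 11*s - 11) + 14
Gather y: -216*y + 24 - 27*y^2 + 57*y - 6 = -27*y^2 - 159*y + 18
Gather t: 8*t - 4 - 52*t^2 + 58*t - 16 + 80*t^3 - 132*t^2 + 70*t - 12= 80*t^3 - 184*t^2 + 136*t - 32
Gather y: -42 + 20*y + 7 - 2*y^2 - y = -2*y^2 + 19*y - 35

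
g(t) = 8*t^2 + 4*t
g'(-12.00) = -188.00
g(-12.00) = 1104.00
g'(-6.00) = -92.00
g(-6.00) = 264.00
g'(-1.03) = -12.48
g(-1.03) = 4.37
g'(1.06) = 20.96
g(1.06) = 13.23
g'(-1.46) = -19.36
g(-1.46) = 11.21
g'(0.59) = 13.44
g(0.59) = 5.14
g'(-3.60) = -53.60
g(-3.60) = 89.28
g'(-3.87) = -57.92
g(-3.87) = 104.34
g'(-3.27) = -48.32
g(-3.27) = 72.46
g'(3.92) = 66.72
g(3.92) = 138.61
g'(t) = 16*t + 4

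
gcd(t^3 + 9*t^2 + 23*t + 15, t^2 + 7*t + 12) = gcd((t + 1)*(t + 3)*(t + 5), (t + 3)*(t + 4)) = t + 3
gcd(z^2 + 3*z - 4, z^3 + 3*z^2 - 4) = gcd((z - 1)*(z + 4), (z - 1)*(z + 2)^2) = z - 1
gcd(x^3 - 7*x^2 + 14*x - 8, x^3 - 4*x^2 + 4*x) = x - 2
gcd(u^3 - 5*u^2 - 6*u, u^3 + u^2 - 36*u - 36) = u^2 - 5*u - 6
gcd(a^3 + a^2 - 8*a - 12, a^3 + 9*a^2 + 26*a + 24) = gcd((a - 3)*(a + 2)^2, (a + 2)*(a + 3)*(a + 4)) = a + 2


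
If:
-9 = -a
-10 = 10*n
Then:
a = 9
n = -1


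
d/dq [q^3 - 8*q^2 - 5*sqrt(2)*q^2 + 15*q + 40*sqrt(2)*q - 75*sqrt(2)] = 3*q^2 - 16*q - 10*sqrt(2)*q + 15 + 40*sqrt(2)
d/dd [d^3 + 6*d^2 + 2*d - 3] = 3*d^2 + 12*d + 2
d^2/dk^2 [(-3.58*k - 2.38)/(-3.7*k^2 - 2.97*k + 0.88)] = ((3.58*k + 2.38)*(7.4*k + 2.97)*(14.8*k + 5.94) - (79.476*k + 38.8772)*(3.7*k^2 + 2.97*k - 0.88))/(3.7*k^2 + 2.97*k - 0.88)^3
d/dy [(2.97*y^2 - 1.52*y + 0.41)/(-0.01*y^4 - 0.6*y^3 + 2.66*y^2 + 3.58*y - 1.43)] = (0.0594*y^5 + 1.7364*y^4 - 1.8076*y^3 + 15.4138*y^2 - 10.6754*y + 0.7058)/(0.0001*y^8 + 0.012*y^7 + 0.3068*y^6 - 3.2636*y^5 + 2.8082*y^4 + 20.7616*y^3 + 5.2088*y^2 - 10.2388*y + 2.0449)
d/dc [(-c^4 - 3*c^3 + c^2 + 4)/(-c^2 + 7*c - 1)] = 2*(c^5 - 9*c^4 - 19*c^3 + 8*c^2 + 3*c - 14)/(c^4 - 14*c^3 + 51*c^2 - 14*c + 1)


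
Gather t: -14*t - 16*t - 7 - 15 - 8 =-30*t - 30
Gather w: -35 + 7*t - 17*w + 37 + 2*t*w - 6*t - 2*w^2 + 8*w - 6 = t - 2*w^2 + w*(2*t - 9) - 4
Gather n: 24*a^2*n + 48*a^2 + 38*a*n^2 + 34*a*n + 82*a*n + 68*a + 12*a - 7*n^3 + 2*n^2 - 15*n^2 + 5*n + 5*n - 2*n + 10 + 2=48*a^2 + 80*a - 7*n^3 + n^2*(38*a - 13) + n*(24*a^2 + 116*a + 8) + 12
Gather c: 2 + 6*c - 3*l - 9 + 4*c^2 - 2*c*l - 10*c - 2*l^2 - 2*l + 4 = 4*c^2 + c*(-2*l - 4) - 2*l^2 - 5*l - 3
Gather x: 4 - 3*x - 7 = -3*x - 3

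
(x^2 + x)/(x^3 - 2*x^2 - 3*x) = 1/(x - 3)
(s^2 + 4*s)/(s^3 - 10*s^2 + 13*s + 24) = s*(s + 4)/(s^3 - 10*s^2 + 13*s + 24)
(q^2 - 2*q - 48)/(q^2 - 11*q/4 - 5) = 4*(-q^2 + 2*q + 48)/(-4*q^2 + 11*q + 20)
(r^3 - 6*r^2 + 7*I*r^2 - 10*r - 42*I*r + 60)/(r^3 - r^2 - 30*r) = (r^2 + 7*I*r - 10)/(r*(r + 5))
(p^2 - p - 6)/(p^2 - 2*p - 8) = (p - 3)/(p - 4)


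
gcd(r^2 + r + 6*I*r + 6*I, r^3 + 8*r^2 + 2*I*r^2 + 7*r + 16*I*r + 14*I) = r + 1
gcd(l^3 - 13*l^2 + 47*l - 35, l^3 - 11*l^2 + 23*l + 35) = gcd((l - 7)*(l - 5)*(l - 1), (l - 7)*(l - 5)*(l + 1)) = l^2 - 12*l + 35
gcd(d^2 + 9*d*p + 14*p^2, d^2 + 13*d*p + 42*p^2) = d + 7*p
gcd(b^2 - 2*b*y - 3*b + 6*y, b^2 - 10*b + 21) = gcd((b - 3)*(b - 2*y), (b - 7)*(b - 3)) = b - 3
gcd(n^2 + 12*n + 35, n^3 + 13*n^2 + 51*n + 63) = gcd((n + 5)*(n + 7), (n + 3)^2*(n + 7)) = n + 7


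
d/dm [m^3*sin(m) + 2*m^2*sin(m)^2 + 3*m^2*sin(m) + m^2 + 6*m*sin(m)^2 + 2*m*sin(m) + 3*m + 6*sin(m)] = m^3*cos(m) + 2*m^2*sin(2*m) + 3*sqrt(2)*m^2*sin(m + pi/4) + 6*m*sin(m) + 6*m*sin(2*m) + 2*m*cos(m) - 2*m*cos(2*m) + 4*m + 2*sin(m) + 6*cos(m) - 3*cos(2*m) + 6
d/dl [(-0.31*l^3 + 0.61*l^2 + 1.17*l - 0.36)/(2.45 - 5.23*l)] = (3.2426*l^3 - 5.4688*l^2 + 2.989*l + 0.9837)/(27.3529*l^2 - 25.627*l + 6.0025)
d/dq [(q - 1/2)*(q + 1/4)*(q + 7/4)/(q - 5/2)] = (16*q^3 - 48*q^2 - 60*q + 13)/(2*(4*q^2 - 20*q + 25))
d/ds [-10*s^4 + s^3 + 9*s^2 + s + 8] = -40*s^3 + 3*s^2 + 18*s + 1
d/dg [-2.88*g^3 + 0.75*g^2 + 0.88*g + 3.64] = -8.64*g^2 + 1.5*g + 0.88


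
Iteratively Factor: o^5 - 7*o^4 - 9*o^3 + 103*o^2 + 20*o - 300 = (o + 3)*(o^4 - 10*o^3 + 21*o^2 + 40*o - 100) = (o + 2)*(o + 3)*(o^3 - 12*o^2 + 45*o - 50) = (o - 2)*(o + 2)*(o + 3)*(o^2 - 10*o + 25) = (o - 5)*(o - 2)*(o + 2)*(o + 3)*(o - 5)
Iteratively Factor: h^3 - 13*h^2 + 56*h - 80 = (h - 4)*(h^2 - 9*h + 20) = (h - 4)^2*(h - 5)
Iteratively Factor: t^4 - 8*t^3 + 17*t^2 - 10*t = (t - 2)*(t^3 - 6*t^2 + 5*t) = t*(t - 2)*(t^2 - 6*t + 5) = t*(t - 2)*(t - 1)*(t - 5)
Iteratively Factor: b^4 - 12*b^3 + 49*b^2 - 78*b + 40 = (b - 1)*(b^3 - 11*b^2 + 38*b - 40) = (b - 2)*(b - 1)*(b^2 - 9*b + 20) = (b - 4)*(b - 2)*(b - 1)*(b - 5)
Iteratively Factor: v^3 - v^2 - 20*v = (v + 4)*(v^2 - 5*v) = v*(v + 4)*(v - 5)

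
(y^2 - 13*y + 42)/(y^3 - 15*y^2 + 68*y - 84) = 1/(y - 2)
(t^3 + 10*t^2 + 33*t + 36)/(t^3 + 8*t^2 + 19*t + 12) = (t + 3)/(t + 1)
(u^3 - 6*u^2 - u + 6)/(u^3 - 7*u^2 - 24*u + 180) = (u^2 - 1)/(u^2 - u - 30)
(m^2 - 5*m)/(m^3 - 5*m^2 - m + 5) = m/(m^2 - 1)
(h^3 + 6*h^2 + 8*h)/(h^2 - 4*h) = (h^2 + 6*h + 8)/(h - 4)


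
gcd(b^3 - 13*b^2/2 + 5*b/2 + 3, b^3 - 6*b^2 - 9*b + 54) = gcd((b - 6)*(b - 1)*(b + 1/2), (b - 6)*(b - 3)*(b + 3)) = b - 6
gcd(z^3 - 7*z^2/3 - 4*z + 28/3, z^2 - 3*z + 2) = z - 2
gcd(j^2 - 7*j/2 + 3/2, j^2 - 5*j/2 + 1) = j - 1/2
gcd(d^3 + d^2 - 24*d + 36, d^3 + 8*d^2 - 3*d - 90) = d^2 + 3*d - 18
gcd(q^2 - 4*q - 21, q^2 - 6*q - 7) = q - 7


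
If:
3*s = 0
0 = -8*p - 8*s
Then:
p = 0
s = 0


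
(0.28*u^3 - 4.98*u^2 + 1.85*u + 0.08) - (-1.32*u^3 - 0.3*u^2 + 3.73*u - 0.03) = 1.6*u^3 - 4.68*u^2 - 1.88*u + 0.11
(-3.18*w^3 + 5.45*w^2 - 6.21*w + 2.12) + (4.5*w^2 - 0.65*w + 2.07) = -3.18*w^3 + 9.95*w^2 - 6.86*w + 4.19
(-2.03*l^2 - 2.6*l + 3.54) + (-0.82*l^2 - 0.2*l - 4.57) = -2.85*l^2 - 2.8*l - 1.03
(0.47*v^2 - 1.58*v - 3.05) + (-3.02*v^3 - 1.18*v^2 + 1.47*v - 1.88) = -3.02*v^3 - 0.71*v^2 - 0.11*v - 4.93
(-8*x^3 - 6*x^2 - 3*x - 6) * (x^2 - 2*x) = -8*x^5 + 10*x^4 + 9*x^3 + 12*x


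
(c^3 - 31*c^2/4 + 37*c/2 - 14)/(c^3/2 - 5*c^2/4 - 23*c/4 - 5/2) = (-4*c^3 + 31*c^2 - 74*c + 56)/(-2*c^3 + 5*c^2 + 23*c + 10)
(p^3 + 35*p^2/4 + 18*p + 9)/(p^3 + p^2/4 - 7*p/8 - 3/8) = 2*(p^2 + 8*p + 12)/(2*p^2 - p - 1)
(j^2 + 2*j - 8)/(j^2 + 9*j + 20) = (j - 2)/(j + 5)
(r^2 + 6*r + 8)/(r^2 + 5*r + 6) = (r + 4)/(r + 3)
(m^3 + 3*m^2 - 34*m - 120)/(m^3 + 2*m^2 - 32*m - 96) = (m + 5)/(m + 4)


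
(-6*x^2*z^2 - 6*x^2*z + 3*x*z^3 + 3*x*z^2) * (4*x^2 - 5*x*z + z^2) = -24*x^4*z^2 - 24*x^4*z + 42*x^3*z^3 + 42*x^3*z^2 - 21*x^2*z^4 - 21*x^2*z^3 + 3*x*z^5 + 3*x*z^4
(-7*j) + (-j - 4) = -8*j - 4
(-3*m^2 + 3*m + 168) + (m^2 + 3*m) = -2*m^2 + 6*m + 168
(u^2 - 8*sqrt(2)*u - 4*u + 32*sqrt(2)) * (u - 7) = u^3 - 8*sqrt(2)*u^2 - 11*u^2 + 28*u + 88*sqrt(2)*u - 224*sqrt(2)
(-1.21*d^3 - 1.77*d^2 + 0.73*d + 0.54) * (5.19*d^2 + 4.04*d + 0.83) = -6.2799*d^5 - 14.0747*d^4 - 4.3664*d^3 + 4.2827*d^2 + 2.7875*d + 0.4482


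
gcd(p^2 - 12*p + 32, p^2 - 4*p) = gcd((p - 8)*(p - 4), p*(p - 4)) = p - 4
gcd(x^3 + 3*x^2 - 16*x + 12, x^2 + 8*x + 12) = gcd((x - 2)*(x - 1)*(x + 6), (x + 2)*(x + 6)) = x + 6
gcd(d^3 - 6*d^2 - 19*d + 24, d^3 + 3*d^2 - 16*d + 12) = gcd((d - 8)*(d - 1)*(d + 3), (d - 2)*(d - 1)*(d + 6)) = d - 1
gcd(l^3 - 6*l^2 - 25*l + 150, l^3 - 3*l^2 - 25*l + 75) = l^2 - 25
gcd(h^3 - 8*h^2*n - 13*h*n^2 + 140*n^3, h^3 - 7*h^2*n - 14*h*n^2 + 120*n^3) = h^2 - h*n - 20*n^2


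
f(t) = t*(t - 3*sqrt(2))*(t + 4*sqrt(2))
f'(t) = t*(t - 3*sqrt(2)) + t*(t + 4*sqrt(2)) + (t - 3*sqrt(2))*(t + 4*sqrt(2)) = 3*t^2 + 2*sqrt(2)*t - 24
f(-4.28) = 50.22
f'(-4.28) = 18.85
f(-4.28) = 50.22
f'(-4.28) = 18.85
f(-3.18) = 58.46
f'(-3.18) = -2.66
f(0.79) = -17.58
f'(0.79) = -19.89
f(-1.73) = 40.57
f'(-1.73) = -19.91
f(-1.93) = 44.40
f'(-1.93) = -18.28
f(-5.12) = 25.74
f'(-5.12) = 40.16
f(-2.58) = 54.16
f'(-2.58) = -11.33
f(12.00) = 1643.65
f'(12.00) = 441.94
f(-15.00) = -2696.80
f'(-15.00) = 608.57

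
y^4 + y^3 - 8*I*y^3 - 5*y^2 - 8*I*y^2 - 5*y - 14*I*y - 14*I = (y + 1)*(y - 7*I)*(y - 2*I)*(y + I)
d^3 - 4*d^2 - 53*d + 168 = (d - 8)*(d - 3)*(d + 7)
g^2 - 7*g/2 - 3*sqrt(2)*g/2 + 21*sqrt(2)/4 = (g - 7/2)*(g - 3*sqrt(2)/2)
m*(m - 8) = m^2 - 8*m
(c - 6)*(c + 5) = c^2 - c - 30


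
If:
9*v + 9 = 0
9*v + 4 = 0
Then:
No Solution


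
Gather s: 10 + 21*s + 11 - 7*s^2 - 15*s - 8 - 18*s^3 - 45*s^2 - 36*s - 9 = -18*s^3 - 52*s^2 - 30*s + 4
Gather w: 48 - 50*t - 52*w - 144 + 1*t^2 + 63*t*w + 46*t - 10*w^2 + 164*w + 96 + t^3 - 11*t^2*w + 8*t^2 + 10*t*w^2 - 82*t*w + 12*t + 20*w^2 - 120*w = t^3 + 9*t^2 + 8*t + w^2*(10*t + 10) + w*(-11*t^2 - 19*t - 8)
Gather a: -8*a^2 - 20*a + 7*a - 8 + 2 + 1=-8*a^2 - 13*a - 5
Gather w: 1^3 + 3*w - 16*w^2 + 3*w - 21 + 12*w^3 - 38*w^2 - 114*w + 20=12*w^3 - 54*w^2 - 108*w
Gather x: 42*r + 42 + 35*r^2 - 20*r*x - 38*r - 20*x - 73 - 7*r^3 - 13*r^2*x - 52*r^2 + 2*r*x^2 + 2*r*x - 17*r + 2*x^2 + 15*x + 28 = -7*r^3 - 17*r^2 - 13*r + x^2*(2*r + 2) + x*(-13*r^2 - 18*r - 5) - 3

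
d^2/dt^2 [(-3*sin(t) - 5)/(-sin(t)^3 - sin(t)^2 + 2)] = (-12*sin(t)^7 - 54*sin(t)^6 - 40*sin(t)^5 - 20*sin(t)^4 - 40*sin(t)^3 + 62*sin(t)^2 + 84*sin(t) + 20)/(sin(t)^3 + sin(t)^2 - 2)^3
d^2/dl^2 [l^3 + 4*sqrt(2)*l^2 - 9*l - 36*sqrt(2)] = 6*l + 8*sqrt(2)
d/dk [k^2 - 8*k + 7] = 2*k - 8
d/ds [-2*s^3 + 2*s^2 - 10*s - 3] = -6*s^2 + 4*s - 10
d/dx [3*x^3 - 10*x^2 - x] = 9*x^2 - 20*x - 1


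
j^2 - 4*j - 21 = (j - 7)*(j + 3)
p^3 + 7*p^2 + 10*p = p*(p + 2)*(p + 5)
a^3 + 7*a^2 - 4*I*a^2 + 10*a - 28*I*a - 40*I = (a + 2)*(a + 5)*(a - 4*I)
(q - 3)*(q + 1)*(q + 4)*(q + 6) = q^4 + 8*q^3 + q^2 - 78*q - 72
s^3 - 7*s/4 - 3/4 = (s - 3/2)*(s + 1/2)*(s + 1)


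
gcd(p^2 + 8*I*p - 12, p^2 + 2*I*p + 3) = 1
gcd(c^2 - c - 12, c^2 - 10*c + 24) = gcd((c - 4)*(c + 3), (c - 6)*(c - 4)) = c - 4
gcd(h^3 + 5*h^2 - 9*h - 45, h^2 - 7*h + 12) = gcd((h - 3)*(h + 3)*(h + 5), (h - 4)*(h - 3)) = h - 3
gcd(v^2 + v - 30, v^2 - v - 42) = v + 6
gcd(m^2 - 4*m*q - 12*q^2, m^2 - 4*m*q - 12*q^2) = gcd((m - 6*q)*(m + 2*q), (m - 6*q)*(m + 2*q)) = -m^2 + 4*m*q + 12*q^2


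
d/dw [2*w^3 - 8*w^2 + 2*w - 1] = 6*w^2 - 16*w + 2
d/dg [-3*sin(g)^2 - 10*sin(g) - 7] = -2*(3*sin(g) + 5)*cos(g)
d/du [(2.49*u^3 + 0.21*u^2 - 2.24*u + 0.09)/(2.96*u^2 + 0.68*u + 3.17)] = (7.3704*u^4 + 3.3864*u^3 + 30.4531*u^2 + 0.7986*u - 7.162)/(8.7616*u^4 + 4.0256*u^3 + 19.2288*u^2 + 4.3112*u + 10.0489)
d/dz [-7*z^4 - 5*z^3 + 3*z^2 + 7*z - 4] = -28*z^3 - 15*z^2 + 6*z + 7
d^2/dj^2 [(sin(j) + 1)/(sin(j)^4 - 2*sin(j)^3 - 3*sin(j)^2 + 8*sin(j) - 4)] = 3*(-3*sin(j)^6 - 7*sin(j)^5 + 4*sin(j)^4 + 44*sin(j)^3 + 22*sin(j)^2 - 64*sin(j) - 56)/((sin(j) - 2)^3*(sin(j) - 1)^3*(sin(j) + 2)^3)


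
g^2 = g^2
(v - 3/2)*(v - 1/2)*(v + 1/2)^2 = v^4 - v^3 - v^2 + v/4 + 3/16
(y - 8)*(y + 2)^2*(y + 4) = y^4 - 44*y^2 - 144*y - 128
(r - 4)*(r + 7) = r^2 + 3*r - 28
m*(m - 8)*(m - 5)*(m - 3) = m^4 - 16*m^3 + 79*m^2 - 120*m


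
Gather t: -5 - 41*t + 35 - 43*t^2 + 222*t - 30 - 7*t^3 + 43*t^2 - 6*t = -7*t^3 + 175*t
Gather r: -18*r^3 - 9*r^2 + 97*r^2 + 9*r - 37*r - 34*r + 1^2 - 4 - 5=-18*r^3 + 88*r^2 - 62*r - 8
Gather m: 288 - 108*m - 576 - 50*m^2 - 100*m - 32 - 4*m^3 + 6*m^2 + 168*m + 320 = -4*m^3 - 44*m^2 - 40*m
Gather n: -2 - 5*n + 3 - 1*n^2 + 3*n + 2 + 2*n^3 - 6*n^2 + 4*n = 2*n^3 - 7*n^2 + 2*n + 3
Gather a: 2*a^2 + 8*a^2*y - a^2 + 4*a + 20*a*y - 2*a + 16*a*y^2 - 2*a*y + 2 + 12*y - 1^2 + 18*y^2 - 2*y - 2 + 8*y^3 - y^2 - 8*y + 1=a^2*(8*y + 1) + a*(16*y^2 + 18*y + 2) + 8*y^3 + 17*y^2 + 2*y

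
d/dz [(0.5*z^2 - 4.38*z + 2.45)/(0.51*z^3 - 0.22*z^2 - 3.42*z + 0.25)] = (-0.255*z^4 + 4.4676*z^3 - 6.4221*z^2 + 1.328*z + 7.284)/(0.2601*z^6 - 0.2244*z^5 - 3.44*z^4 + 1.7598*z^3 + 11.5864*z^2 - 1.71*z + 0.0625)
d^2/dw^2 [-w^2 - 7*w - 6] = -2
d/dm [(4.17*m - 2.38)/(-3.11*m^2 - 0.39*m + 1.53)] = (12.9687*m^2 - 14.8036*m + 5.4519)/(9.6721*m^4 + 2.4258*m^3 - 9.3645*m^2 - 1.1934*m + 2.3409)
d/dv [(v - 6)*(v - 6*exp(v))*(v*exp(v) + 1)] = (v - 6)*(v + 1)*(v - 6*exp(v))*exp(v) - (v - 6)*(v*exp(v) + 1)*(6*exp(v) - 1) + (v - 6*exp(v))*(v*exp(v) + 1)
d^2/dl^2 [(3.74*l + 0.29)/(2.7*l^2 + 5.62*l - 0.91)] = ((3.74*l + 0.29)*(5.4*l + 5.62)*(10.8*l + 11.24) - (60.588*l + 43.6036)*(2.7*l^2 + 5.62*l - 0.91))/(2.7*l^2 + 5.62*l - 0.91)^3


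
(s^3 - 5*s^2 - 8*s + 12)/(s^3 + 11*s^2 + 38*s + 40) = (s^2 - 7*s + 6)/(s^2 + 9*s + 20)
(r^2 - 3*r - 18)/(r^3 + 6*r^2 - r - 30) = (r - 6)/(r^2 + 3*r - 10)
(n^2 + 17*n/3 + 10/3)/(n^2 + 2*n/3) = (n + 5)/n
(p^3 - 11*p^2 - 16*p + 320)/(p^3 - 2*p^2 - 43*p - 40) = (p - 8)/(p + 1)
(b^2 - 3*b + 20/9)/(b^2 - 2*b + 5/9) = (3*b - 4)/(3*b - 1)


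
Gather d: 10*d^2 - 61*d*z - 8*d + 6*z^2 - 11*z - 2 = 10*d^2 + d*(-61*z - 8) + 6*z^2 - 11*z - 2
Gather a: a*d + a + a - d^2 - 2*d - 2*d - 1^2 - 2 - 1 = a*(d + 2) - d^2 - 4*d - 4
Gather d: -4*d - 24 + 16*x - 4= -4*d + 16*x - 28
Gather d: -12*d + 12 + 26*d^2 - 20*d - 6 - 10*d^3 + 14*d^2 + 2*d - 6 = -10*d^3 + 40*d^2 - 30*d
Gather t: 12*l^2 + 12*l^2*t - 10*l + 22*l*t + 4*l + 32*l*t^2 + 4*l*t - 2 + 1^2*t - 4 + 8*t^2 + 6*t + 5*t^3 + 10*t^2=12*l^2 - 6*l + 5*t^3 + t^2*(32*l + 18) + t*(12*l^2 + 26*l + 7) - 6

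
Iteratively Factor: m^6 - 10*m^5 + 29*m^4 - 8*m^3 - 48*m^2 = (m)*(m^5 - 10*m^4 + 29*m^3 - 8*m^2 - 48*m) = m*(m - 3)*(m^4 - 7*m^3 + 8*m^2 + 16*m) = m*(m - 4)*(m - 3)*(m^3 - 3*m^2 - 4*m) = m*(m - 4)^2*(m - 3)*(m^2 + m) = m^2*(m - 4)^2*(m - 3)*(m + 1)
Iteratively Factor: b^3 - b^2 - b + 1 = (b - 1)*(b^2 - 1) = (b - 1)^2*(b + 1)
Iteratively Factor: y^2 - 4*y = (y - 4)*(y)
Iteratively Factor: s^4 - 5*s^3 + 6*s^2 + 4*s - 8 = (s - 2)*(s^3 - 3*s^2 + 4) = (s - 2)^2*(s^2 - s - 2) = (s - 2)^3*(s + 1)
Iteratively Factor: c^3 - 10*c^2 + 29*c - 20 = (c - 4)*(c^2 - 6*c + 5) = (c - 5)*(c - 4)*(c - 1)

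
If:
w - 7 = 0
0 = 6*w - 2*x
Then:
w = 7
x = 21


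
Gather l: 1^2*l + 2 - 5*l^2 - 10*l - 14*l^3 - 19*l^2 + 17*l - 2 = -14*l^3 - 24*l^2 + 8*l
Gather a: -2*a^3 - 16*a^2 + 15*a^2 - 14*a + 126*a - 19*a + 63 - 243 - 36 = -2*a^3 - a^2 + 93*a - 216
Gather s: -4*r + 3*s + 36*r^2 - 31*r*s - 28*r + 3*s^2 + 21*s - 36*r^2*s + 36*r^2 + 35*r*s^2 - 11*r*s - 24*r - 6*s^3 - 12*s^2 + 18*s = 72*r^2 - 56*r - 6*s^3 + s^2*(35*r - 9) + s*(-36*r^2 - 42*r + 42)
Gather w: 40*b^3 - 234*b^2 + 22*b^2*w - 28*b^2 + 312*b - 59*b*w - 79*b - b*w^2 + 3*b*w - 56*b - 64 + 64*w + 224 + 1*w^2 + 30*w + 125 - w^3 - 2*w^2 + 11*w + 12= 40*b^3 - 262*b^2 + 177*b - w^3 + w^2*(-b - 1) + w*(22*b^2 - 56*b + 105) + 297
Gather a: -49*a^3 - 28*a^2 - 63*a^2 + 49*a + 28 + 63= -49*a^3 - 91*a^2 + 49*a + 91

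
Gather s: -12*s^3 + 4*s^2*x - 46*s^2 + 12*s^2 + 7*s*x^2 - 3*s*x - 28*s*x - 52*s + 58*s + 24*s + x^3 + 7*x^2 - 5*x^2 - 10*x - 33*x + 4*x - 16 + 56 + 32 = -12*s^3 + s^2*(4*x - 34) + s*(7*x^2 - 31*x + 30) + x^3 + 2*x^2 - 39*x + 72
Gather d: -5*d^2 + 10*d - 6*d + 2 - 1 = -5*d^2 + 4*d + 1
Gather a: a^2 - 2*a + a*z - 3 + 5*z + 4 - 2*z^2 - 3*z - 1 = a^2 + a*(z - 2) - 2*z^2 + 2*z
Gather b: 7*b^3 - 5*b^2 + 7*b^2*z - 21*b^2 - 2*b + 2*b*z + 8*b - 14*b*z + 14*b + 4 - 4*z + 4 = 7*b^3 + b^2*(7*z - 26) + b*(20 - 12*z) - 4*z + 8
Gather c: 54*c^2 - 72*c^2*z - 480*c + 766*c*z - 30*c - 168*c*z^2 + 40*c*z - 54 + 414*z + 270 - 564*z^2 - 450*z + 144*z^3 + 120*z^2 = c^2*(54 - 72*z) + c*(-168*z^2 + 806*z - 510) + 144*z^3 - 444*z^2 - 36*z + 216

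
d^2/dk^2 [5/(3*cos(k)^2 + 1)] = 30*(-6*sin(k)^4 + sin(k)^2 + 4)/(3*cos(k)^2 + 1)^3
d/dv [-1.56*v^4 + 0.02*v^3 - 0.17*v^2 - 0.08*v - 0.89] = -6.24*v^3 + 0.06*v^2 - 0.34*v - 0.08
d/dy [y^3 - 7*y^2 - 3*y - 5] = 3*y^2 - 14*y - 3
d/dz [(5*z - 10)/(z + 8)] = 50/(z + 8)^2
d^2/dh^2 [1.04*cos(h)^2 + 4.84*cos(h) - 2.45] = -4.84*cos(h) - 2.08*cos(2*h)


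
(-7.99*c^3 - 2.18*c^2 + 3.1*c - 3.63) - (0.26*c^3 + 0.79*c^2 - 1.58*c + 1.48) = -8.25*c^3 - 2.97*c^2 + 4.68*c - 5.11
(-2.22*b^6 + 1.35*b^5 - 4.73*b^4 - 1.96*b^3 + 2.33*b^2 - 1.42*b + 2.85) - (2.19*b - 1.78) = -2.22*b^6 + 1.35*b^5 - 4.73*b^4 - 1.96*b^3 + 2.33*b^2 - 3.61*b + 4.63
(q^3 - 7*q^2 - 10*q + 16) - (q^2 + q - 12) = q^3 - 8*q^2 - 11*q + 28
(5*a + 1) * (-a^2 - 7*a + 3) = -5*a^3 - 36*a^2 + 8*a + 3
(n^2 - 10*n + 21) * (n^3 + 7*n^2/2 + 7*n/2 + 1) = n^5 - 13*n^4/2 - 21*n^3/2 + 79*n^2/2 + 127*n/2 + 21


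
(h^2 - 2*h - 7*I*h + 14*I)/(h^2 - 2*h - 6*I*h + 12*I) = (h - 7*I)/(h - 6*I)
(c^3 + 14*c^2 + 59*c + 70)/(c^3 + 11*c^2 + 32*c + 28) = (c + 5)/(c + 2)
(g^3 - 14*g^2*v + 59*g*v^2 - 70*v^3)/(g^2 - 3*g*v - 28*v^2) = (g^2 - 7*g*v + 10*v^2)/(g + 4*v)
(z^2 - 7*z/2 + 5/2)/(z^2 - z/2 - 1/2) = (2*z - 5)/(2*z + 1)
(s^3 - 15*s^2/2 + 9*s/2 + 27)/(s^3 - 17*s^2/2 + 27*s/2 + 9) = (2*s + 3)/(2*s + 1)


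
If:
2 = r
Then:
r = 2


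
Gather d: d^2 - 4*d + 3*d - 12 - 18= d^2 - d - 30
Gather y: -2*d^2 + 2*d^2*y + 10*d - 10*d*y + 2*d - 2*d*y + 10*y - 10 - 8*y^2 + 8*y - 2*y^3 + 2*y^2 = -2*d^2 + 12*d - 2*y^3 - 6*y^2 + y*(2*d^2 - 12*d + 18) - 10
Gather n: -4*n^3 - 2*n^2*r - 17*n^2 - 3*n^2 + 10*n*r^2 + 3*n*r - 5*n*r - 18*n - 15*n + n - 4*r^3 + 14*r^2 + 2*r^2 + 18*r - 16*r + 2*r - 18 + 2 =-4*n^3 + n^2*(-2*r - 20) + n*(10*r^2 - 2*r - 32) - 4*r^3 + 16*r^2 + 4*r - 16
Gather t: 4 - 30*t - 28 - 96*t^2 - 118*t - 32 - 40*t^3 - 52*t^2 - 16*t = -40*t^3 - 148*t^2 - 164*t - 56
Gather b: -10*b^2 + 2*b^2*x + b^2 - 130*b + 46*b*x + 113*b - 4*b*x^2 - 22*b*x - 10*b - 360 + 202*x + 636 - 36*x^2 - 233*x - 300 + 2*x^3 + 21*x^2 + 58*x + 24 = b^2*(2*x - 9) + b*(-4*x^2 + 24*x - 27) + 2*x^3 - 15*x^2 + 27*x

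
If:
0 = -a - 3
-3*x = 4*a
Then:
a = -3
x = 4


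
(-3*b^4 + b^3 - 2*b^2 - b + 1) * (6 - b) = 3*b^5 - 19*b^4 + 8*b^3 - 11*b^2 - 7*b + 6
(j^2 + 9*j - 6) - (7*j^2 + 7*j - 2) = -6*j^2 + 2*j - 4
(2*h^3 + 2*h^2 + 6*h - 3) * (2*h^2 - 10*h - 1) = 4*h^5 - 16*h^4 - 10*h^3 - 68*h^2 + 24*h + 3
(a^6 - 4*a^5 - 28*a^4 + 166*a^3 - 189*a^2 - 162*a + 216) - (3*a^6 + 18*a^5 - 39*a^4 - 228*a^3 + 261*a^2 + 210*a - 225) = -2*a^6 - 22*a^5 + 11*a^4 + 394*a^3 - 450*a^2 - 372*a + 441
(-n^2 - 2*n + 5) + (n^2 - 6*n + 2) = 7 - 8*n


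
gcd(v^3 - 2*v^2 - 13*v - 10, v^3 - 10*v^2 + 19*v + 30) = v^2 - 4*v - 5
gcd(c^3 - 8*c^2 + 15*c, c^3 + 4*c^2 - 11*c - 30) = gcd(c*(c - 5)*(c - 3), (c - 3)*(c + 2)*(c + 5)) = c - 3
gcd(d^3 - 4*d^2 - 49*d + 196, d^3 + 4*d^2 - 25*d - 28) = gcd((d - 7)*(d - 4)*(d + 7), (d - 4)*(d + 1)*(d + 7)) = d^2 + 3*d - 28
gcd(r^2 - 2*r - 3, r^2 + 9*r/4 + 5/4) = r + 1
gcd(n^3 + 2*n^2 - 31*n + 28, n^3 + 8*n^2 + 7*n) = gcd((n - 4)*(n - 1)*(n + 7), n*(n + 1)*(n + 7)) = n + 7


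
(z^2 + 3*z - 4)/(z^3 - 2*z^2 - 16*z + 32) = (z - 1)/(z^2 - 6*z + 8)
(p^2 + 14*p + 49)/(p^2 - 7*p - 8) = (p^2 + 14*p + 49)/(p^2 - 7*p - 8)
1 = 1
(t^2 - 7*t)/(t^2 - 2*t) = (t - 7)/(t - 2)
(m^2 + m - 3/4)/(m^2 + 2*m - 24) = (m^2 + m - 3/4)/(m^2 + 2*m - 24)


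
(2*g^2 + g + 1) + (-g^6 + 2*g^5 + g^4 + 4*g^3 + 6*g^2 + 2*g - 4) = -g^6 + 2*g^5 + g^4 + 4*g^3 + 8*g^2 + 3*g - 3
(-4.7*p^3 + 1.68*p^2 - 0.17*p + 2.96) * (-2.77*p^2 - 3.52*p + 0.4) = 13.019*p^5 + 11.8904*p^4 - 7.3227*p^3 - 6.9288*p^2 - 10.4872*p + 1.184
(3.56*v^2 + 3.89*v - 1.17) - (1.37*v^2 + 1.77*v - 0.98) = 2.19*v^2 + 2.12*v - 0.19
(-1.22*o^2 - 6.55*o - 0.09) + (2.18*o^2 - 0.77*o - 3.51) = 0.96*o^2 - 7.32*o - 3.6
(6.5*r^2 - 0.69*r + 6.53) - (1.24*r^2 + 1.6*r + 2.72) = 5.26*r^2 - 2.29*r + 3.81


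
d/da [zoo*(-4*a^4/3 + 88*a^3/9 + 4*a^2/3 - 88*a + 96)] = zoo*(a^3 + a^2 + a + 1)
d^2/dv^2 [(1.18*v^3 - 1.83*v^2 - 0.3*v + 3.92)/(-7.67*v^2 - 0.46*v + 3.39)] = (2.27373675443232e-13*v^5 + 1.13686837721616e-13*v^4 - 39.478316*v^3 - 1087.120902*v^2 - 117.544992*v - 162.51241)/(451.217663*v^6 + 81.183882*v^5 - 593.420997*v^4 - 71.666252*v^3 + 262.281249*v^2 + 15.859098*v - 38.958219)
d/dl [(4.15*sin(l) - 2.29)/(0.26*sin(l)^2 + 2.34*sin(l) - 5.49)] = (-1.079*sin(l)^2 + 1.1908*sin(l) - 17.4249)*cos(l)/(0.0676*sin(l)^4 + 1.2168*sin(l)^3 + 2.6208*sin(l)^2 - 25.6932*sin(l) + 30.1401)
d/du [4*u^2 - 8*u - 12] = 8*u - 8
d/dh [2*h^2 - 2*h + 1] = 4*h - 2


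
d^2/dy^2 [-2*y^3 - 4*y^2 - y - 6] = -12*y - 8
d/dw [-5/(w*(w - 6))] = 10*(w - 3)/(w^2*(w - 6)^2)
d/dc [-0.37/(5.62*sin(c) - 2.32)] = 2.0794*cos(c)/(5.62*sin(c) - 2.32)^2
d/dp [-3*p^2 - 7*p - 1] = -6*p - 7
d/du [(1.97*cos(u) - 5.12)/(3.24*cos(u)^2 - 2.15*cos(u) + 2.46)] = (6.3828*cos(u)^2 - 33.1776*cos(u) + 6.1618)*sin(u)/(10.4976*cos(u)^4 - 13.932*cos(u)^3 + 20.5633*cos(u)^2 - 10.578*cos(u) + 6.0516)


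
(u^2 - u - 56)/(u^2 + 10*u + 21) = (u - 8)/(u + 3)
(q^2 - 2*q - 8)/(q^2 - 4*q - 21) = (-q^2 + 2*q + 8)/(-q^2 + 4*q + 21)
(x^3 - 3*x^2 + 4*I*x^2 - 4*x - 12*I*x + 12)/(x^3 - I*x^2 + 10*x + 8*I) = (x^2 + x*(-3 + 2*I) - 6*I)/(x^2 - 3*I*x + 4)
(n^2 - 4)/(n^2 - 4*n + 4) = (n + 2)/(n - 2)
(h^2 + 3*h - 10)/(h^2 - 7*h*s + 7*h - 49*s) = (h^2 + 3*h - 10)/(h^2 - 7*h*s + 7*h - 49*s)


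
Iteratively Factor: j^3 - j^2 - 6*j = (j - 3)*(j^2 + 2*j) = j*(j - 3)*(j + 2)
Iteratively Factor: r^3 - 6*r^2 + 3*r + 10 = (r - 2)*(r^2 - 4*r - 5) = (r - 5)*(r - 2)*(r + 1)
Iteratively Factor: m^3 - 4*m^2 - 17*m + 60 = (m - 5)*(m^2 + m - 12) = (m - 5)*(m - 3)*(m + 4)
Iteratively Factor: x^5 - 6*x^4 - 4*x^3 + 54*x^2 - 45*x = (x - 5)*(x^4 - x^3 - 9*x^2 + 9*x) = x*(x - 5)*(x^3 - x^2 - 9*x + 9) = x*(x - 5)*(x - 1)*(x^2 - 9) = x*(x - 5)*(x - 1)*(x + 3)*(x - 3)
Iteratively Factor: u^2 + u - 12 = (u - 3)*(u + 4)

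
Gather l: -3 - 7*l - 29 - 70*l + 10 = -77*l - 22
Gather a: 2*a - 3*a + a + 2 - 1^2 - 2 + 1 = 0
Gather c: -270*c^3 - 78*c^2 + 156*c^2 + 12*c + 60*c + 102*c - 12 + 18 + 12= -270*c^3 + 78*c^2 + 174*c + 18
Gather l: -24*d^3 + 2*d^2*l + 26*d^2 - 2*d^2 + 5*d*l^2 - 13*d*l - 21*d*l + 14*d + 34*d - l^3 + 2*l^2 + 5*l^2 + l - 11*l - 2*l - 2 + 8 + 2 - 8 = -24*d^3 + 24*d^2 + 48*d - l^3 + l^2*(5*d + 7) + l*(2*d^2 - 34*d - 12)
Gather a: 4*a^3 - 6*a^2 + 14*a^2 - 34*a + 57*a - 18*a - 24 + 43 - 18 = 4*a^3 + 8*a^2 + 5*a + 1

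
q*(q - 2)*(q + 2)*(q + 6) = q^4 + 6*q^3 - 4*q^2 - 24*q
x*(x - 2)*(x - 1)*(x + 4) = x^4 + x^3 - 10*x^2 + 8*x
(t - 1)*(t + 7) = t^2 + 6*t - 7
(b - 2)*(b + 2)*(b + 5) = b^3 + 5*b^2 - 4*b - 20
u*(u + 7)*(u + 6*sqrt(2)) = u^3 + 7*u^2 + 6*sqrt(2)*u^2 + 42*sqrt(2)*u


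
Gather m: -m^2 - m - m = -m^2 - 2*m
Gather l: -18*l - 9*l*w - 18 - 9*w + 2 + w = l*(-9*w - 18) - 8*w - 16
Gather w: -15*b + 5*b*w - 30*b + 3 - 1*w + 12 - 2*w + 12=-45*b + w*(5*b - 3) + 27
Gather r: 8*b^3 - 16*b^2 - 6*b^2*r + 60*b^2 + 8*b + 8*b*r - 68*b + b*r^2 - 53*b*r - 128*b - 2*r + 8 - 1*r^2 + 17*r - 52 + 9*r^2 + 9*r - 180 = 8*b^3 + 44*b^2 - 188*b + r^2*(b + 8) + r*(-6*b^2 - 45*b + 24) - 224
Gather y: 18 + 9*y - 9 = 9*y + 9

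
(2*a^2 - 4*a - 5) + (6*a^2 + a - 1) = 8*a^2 - 3*a - 6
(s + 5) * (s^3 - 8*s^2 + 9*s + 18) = s^4 - 3*s^3 - 31*s^2 + 63*s + 90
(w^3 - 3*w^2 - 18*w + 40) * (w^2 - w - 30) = w^5 - 4*w^4 - 45*w^3 + 148*w^2 + 500*w - 1200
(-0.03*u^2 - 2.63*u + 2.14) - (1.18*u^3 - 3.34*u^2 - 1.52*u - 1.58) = -1.18*u^3 + 3.31*u^2 - 1.11*u + 3.72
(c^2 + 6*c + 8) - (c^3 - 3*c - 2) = -c^3 + c^2 + 9*c + 10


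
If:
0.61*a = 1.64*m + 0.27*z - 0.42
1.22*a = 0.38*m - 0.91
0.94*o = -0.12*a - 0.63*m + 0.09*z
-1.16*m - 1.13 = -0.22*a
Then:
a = -1.12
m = -1.19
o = 1.53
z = 6.24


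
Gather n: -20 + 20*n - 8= 20*n - 28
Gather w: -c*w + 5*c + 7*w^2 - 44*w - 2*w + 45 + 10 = 5*c + 7*w^2 + w*(-c - 46) + 55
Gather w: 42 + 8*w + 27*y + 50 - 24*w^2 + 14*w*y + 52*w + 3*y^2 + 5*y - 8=-24*w^2 + w*(14*y + 60) + 3*y^2 + 32*y + 84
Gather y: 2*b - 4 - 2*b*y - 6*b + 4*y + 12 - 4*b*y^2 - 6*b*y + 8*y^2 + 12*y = -4*b + y^2*(8 - 4*b) + y*(16 - 8*b) + 8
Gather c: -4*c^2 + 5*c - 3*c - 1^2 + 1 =-4*c^2 + 2*c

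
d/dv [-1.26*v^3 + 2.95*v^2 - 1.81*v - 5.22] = -3.78*v^2 + 5.9*v - 1.81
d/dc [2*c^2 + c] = 4*c + 1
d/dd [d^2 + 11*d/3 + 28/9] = 2*d + 11/3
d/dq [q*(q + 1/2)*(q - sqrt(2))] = 3*q^2 - 2*sqrt(2)*q + q - sqrt(2)/2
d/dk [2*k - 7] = 2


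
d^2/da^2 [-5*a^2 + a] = -10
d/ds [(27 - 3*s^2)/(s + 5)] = 3*(s^2 - 2*s*(s + 5) - 9)/(s + 5)^2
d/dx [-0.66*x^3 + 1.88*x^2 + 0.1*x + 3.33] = -1.98*x^2 + 3.76*x + 0.1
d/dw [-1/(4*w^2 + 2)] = 2*w/(2*w^2 + 1)^2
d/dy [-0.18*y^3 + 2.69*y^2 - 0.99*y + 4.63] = -0.54*y^2 + 5.38*y - 0.99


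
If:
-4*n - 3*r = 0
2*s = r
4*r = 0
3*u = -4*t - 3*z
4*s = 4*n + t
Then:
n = 0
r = 0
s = 0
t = 0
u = -z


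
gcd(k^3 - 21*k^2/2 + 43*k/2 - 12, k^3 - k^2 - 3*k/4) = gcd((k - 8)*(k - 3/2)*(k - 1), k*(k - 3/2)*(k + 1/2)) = k - 3/2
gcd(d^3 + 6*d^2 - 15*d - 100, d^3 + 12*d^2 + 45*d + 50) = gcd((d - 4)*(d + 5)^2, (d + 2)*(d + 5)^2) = d^2 + 10*d + 25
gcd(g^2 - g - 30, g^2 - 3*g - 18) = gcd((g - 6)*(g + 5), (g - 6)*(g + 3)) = g - 6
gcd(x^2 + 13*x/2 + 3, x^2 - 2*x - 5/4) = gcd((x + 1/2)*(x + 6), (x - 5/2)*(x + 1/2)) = x + 1/2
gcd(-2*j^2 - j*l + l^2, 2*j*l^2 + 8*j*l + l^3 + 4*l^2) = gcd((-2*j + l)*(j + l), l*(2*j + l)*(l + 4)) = 1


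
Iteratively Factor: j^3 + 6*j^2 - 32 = (j - 2)*(j^2 + 8*j + 16) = (j - 2)*(j + 4)*(j + 4)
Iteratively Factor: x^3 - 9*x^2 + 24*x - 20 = (x - 2)*(x^2 - 7*x + 10) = (x - 2)^2*(x - 5)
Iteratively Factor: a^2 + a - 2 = (a + 2)*(a - 1)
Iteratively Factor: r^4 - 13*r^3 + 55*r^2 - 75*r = (r - 5)*(r^3 - 8*r^2 + 15*r) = r*(r - 5)*(r^2 - 8*r + 15) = r*(r - 5)*(r - 3)*(r - 5)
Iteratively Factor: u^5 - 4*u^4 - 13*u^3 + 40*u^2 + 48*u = (u + 3)*(u^4 - 7*u^3 + 8*u^2 + 16*u) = (u + 1)*(u + 3)*(u^3 - 8*u^2 + 16*u) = (u - 4)*(u + 1)*(u + 3)*(u^2 - 4*u) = (u - 4)^2*(u + 1)*(u + 3)*(u)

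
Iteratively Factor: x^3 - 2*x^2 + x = (x - 1)*(x^2 - x) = x*(x - 1)*(x - 1)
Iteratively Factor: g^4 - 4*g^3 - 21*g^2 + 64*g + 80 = (g - 4)*(g^3 - 21*g - 20) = (g - 4)*(g + 1)*(g^2 - g - 20) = (g - 5)*(g - 4)*(g + 1)*(g + 4)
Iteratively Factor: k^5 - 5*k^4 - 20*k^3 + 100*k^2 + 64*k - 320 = (k - 5)*(k^4 - 20*k^2 + 64) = (k - 5)*(k - 2)*(k^3 + 2*k^2 - 16*k - 32) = (k - 5)*(k - 2)*(k + 4)*(k^2 - 2*k - 8) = (k - 5)*(k - 4)*(k - 2)*(k + 4)*(k + 2)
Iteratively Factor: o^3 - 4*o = (o)*(o^2 - 4) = o*(o + 2)*(o - 2)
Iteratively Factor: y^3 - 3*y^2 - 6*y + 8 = (y - 1)*(y^2 - 2*y - 8) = (y - 4)*(y - 1)*(y + 2)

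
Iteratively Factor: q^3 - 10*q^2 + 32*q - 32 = (q - 4)*(q^2 - 6*q + 8) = (q - 4)*(q - 2)*(q - 4)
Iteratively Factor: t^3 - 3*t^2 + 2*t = (t - 1)*(t^2 - 2*t) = (t - 2)*(t - 1)*(t)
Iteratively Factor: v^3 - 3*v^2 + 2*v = (v - 2)*(v^2 - v) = (v - 2)*(v - 1)*(v)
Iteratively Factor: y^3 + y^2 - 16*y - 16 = (y + 1)*(y^2 - 16) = (y - 4)*(y + 1)*(y + 4)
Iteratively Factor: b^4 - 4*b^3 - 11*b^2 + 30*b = (b - 2)*(b^3 - 2*b^2 - 15*b) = b*(b - 2)*(b^2 - 2*b - 15) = b*(b - 2)*(b + 3)*(b - 5)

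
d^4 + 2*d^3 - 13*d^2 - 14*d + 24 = (d - 3)*(d - 1)*(d + 2)*(d + 4)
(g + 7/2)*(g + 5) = g^2 + 17*g/2 + 35/2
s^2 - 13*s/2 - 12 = (s - 8)*(s + 3/2)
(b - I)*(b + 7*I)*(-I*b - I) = -I*b^3 + 6*b^2 - I*b^2 + 6*b - 7*I*b - 7*I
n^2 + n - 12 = (n - 3)*(n + 4)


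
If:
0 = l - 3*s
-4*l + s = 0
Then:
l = 0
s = 0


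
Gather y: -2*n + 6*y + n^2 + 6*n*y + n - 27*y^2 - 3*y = n^2 - n - 27*y^2 + y*(6*n + 3)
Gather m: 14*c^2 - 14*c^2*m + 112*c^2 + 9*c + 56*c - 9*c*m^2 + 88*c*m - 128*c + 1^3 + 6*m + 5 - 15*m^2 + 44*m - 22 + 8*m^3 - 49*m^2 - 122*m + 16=126*c^2 - 63*c + 8*m^3 + m^2*(-9*c - 64) + m*(-14*c^2 + 88*c - 72)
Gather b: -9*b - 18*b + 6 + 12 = 18 - 27*b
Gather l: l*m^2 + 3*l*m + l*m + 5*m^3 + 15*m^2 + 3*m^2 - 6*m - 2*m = l*(m^2 + 4*m) + 5*m^3 + 18*m^2 - 8*m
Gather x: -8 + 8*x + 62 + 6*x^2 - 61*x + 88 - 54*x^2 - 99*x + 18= -48*x^2 - 152*x + 160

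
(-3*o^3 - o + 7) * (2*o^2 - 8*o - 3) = -6*o^5 + 24*o^4 + 7*o^3 + 22*o^2 - 53*o - 21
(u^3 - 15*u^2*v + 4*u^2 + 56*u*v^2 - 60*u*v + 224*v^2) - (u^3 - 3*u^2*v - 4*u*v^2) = -12*u^2*v + 4*u^2 + 60*u*v^2 - 60*u*v + 224*v^2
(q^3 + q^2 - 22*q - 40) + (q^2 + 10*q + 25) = q^3 + 2*q^2 - 12*q - 15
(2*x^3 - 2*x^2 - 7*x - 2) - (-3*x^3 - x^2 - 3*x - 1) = 5*x^3 - x^2 - 4*x - 1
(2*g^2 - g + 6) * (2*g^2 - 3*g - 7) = 4*g^4 - 8*g^3 + g^2 - 11*g - 42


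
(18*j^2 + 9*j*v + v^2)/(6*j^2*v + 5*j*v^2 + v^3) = (6*j + v)/(v*(2*j + v))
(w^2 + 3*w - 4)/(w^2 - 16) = (w - 1)/(w - 4)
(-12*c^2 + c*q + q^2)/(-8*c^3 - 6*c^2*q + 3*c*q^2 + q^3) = (-3*c + q)/(-2*c^2 - c*q + q^2)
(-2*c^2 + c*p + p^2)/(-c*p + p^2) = (2*c + p)/p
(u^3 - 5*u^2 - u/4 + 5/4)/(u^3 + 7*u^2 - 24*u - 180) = (u^2 - 1/4)/(u^2 + 12*u + 36)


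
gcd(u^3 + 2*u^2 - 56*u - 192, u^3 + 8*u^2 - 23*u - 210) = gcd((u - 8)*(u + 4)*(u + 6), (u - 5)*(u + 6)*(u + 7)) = u + 6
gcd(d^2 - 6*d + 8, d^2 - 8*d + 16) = d - 4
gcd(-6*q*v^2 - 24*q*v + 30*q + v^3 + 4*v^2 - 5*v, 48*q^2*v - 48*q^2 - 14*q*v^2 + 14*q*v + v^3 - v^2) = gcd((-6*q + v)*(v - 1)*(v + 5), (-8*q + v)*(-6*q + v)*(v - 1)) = 6*q*v - 6*q - v^2 + v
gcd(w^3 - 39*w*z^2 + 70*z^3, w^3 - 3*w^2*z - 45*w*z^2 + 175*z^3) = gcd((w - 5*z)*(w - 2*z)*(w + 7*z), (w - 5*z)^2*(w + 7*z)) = -w^2 - 2*w*z + 35*z^2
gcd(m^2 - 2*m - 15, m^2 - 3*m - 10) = m - 5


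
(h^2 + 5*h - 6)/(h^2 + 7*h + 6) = (h - 1)/(h + 1)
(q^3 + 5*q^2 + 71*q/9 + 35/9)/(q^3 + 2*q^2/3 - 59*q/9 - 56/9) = (3*q + 5)/(3*q - 8)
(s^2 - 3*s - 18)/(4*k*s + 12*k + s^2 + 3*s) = (s - 6)/(4*k + s)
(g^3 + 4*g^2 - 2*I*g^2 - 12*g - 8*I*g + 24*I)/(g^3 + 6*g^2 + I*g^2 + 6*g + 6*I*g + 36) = (g - 2)/(g + 3*I)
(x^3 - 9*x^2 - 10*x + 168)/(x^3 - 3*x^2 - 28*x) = (x - 6)/x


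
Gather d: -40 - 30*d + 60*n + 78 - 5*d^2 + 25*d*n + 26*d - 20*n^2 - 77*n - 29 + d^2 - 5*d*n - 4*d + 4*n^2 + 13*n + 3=-4*d^2 + d*(20*n - 8) - 16*n^2 - 4*n + 12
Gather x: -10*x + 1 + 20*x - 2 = 10*x - 1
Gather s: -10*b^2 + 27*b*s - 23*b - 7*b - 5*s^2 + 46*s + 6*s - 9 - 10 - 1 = -10*b^2 - 30*b - 5*s^2 + s*(27*b + 52) - 20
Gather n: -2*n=-2*n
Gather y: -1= -1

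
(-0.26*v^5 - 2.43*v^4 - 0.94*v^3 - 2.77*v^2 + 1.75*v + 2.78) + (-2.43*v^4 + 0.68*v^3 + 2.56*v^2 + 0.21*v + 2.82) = -0.26*v^5 - 4.86*v^4 - 0.26*v^3 - 0.21*v^2 + 1.96*v + 5.6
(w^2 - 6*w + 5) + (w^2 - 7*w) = 2*w^2 - 13*w + 5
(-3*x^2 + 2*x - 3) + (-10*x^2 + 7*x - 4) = -13*x^2 + 9*x - 7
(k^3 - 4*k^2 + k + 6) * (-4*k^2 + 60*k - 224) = -4*k^5 + 76*k^4 - 468*k^3 + 932*k^2 + 136*k - 1344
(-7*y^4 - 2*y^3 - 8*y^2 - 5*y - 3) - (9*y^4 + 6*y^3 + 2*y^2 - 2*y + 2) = -16*y^4 - 8*y^3 - 10*y^2 - 3*y - 5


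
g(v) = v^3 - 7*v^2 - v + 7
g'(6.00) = 23.00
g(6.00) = -35.00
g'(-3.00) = 68.00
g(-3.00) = -80.00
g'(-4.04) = 104.52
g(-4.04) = -169.15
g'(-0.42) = 5.41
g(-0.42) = 6.11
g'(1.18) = -13.34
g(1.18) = -2.28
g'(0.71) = -9.43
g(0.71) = 3.12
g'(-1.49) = 26.52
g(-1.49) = -10.36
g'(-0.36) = 4.43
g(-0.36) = 6.41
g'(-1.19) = 19.91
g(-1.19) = -3.41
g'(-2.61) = 55.98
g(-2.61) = -55.85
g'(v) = 3*v^2 - 14*v - 1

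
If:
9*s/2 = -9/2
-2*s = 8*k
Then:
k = 1/4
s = -1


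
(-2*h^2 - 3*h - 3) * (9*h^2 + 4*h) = -18*h^4 - 35*h^3 - 39*h^2 - 12*h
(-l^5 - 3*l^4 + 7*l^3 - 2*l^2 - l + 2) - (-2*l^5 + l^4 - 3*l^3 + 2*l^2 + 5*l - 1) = l^5 - 4*l^4 + 10*l^3 - 4*l^2 - 6*l + 3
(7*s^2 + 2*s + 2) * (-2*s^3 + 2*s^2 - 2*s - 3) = -14*s^5 + 10*s^4 - 14*s^3 - 21*s^2 - 10*s - 6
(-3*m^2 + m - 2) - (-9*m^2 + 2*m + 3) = 6*m^2 - m - 5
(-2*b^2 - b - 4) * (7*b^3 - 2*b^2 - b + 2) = -14*b^5 - 3*b^4 - 24*b^3 + 5*b^2 + 2*b - 8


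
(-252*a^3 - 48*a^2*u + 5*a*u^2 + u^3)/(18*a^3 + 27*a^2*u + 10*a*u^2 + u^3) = (-42*a^2 - a*u + u^2)/(3*a^2 + 4*a*u + u^2)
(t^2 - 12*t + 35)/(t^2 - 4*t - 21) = (t - 5)/(t + 3)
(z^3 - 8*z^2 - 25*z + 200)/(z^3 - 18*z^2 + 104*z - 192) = (z^2 - 25)/(z^2 - 10*z + 24)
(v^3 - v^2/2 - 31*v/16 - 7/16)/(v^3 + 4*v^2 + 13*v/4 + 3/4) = (16*v^3 - 8*v^2 - 31*v - 7)/(4*(4*v^3 + 16*v^2 + 13*v + 3))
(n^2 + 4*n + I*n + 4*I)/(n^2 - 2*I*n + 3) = (n + 4)/(n - 3*I)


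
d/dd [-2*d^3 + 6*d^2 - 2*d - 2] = -6*d^2 + 12*d - 2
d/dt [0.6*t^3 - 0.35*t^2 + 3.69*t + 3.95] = 1.8*t^2 - 0.7*t + 3.69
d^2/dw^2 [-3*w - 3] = 0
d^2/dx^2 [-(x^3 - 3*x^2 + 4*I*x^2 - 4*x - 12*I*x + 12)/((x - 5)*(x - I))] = (x^3*(-2 - 20*I) + x^2*(-222 + 60*I) + x*(870 - 48*I) - 1366 + 160*I)/(x^6 + x^5*(-15 - 3*I) + x^4*(72 + 45*I) + x^3*(-80 - 224*I) + x^2*(-225 + 360*I) + x*(375 + 75*I) - 125*I)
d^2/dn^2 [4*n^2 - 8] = 8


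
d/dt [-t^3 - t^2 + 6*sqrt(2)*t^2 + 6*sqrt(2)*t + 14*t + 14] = -3*t^2 - 2*t + 12*sqrt(2)*t + 6*sqrt(2) + 14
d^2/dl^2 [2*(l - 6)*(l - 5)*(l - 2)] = 12*l - 52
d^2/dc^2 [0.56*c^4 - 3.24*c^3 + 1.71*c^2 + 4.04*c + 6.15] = 6.72*c^2 - 19.44*c + 3.42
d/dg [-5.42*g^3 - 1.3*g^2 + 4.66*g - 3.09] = -16.26*g^2 - 2.6*g + 4.66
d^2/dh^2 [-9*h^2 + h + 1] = -18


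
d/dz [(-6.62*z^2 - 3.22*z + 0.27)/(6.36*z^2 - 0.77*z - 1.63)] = (25.5766*z^2 + 18.1468*z + 5.4565)/(40.4496*z^4 - 9.7944*z^3 - 20.1407*z^2 + 2.5102*z + 2.6569)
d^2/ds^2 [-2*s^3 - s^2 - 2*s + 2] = -12*s - 2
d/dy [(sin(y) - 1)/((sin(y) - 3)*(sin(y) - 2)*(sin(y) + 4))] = 2*(-sin(y)^3 + 2*sin(y)^2 - sin(y) + 5)*cos(y)/((sin(y) - 3)^2*(sin(y) - 2)^2*(sin(y) + 4)^2)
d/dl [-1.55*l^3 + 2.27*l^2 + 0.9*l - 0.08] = -4.65*l^2 + 4.54*l + 0.9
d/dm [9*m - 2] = 9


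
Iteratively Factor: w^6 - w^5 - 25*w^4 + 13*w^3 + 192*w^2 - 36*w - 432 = (w - 4)*(w^5 + 3*w^4 - 13*w^3 - 39*w^2 + 36*w + 108) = (w - 4)*(w + 3)*(w^4 - 13*w^2 + 36) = (w - 4)*(w - 3)*(w + 3)*(w^3 + 3*w^2 - 4*w - 12) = (w - 4)*(w - 3)*(w - 2)*(w + 3)*(w^2 + 5*w + 6) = (w - 4)*(w - 3)*(w - 2)*(w + 2)*(w + 3)*(w + 3)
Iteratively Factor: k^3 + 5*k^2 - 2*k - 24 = (k + 3)*(k^2 + 2*k - 8) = (k - 2)*(k + 3)*(k + 4)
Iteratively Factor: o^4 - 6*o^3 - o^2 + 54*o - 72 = (o + 3)*(o^3 - 9*o^2 + 26*o - 24) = (o - 4)*(o + 3)*(o^2 - 5*o + 6) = (o - 4)*(o - 3)*(o + 3)*(o - 2)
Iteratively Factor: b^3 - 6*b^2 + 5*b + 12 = (b - 3)*(b^2 - 3*b - 4) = (b - 3)*(b + 1)*(b - 4)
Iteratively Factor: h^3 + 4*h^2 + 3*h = (h)*(h^2 + 4*h + 3) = h*(h + 3)*(h + 1)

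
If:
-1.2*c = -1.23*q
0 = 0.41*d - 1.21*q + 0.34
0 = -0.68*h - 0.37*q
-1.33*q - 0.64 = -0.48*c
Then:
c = -0.78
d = -3.08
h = 0.42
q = -0.76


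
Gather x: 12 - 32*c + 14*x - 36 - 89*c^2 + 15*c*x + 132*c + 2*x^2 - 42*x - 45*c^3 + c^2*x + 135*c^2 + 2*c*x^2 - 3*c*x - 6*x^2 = -45*c^3 + 46*c^2 + 100*c + x^2*(2*c - 4) + x*(c^2 + 12*c - 28) - 24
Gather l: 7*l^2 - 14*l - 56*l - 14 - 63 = 7*l^2 - 70*l - 77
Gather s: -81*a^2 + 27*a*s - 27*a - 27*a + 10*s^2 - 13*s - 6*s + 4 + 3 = -81*a^2 - 54*a + 10*s^2 + s*(27*a - 19) + 7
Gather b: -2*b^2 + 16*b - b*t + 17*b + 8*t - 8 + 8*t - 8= -2*b^2 + b*(33 - t) + 16*t - 16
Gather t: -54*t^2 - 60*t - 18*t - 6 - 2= -54*t^2 - 78*t - 8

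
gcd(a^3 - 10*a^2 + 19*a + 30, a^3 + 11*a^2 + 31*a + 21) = a + 1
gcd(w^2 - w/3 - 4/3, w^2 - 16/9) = w - 4/3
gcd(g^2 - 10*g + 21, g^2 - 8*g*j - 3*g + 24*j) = g - 3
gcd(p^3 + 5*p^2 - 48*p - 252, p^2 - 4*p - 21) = p - 7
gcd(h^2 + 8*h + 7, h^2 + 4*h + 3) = h + 1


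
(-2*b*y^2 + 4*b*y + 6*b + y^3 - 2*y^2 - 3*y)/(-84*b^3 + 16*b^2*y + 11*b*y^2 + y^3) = (y^2 - 2*y - 3)/(42*b^2 + 13*b*y + y^2)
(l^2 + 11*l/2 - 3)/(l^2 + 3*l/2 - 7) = (2*l^2 + 11*l - 6)/(2*l^2 + 3*l - 14)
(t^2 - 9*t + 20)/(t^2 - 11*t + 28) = (t - 5)/(t - 7)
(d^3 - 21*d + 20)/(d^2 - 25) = (d^2 - 5*d + 4)/(d - 5)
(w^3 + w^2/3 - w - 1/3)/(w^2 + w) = w - 2/3 - 1/(3*w)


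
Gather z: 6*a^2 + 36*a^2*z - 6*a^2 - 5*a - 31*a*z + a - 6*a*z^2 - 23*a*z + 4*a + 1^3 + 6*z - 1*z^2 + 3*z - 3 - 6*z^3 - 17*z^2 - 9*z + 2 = -6*z^3 + z^2*(-6*a - 18) + z*(36*a^2 - 54*a)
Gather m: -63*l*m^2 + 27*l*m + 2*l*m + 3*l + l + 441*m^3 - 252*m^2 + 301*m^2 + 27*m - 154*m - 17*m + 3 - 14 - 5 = 4*l + 441*m^3 + m^2*(49 - 63*l) + m*(29*l - 144) - 16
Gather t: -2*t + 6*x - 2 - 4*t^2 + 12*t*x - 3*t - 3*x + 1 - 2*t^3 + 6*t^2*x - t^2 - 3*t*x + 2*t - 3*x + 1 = -2*t^3 + t^2*(6*x - 5) + t*(9*x - 3)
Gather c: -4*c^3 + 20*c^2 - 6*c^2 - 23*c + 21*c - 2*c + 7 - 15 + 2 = -4*c^3 + 14*c^2 - 4*c - 6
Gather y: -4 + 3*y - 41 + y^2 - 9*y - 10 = y^2 - 6*y - 55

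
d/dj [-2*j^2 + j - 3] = 1 - 4*j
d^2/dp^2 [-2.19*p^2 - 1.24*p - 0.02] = -4.38000000000000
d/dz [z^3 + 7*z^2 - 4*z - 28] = 3*z^2 + 14*z - 4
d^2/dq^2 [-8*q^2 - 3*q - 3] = -16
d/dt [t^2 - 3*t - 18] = 2*t - 3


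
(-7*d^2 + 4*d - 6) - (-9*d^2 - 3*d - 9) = 2*d^2 + 7*d + 3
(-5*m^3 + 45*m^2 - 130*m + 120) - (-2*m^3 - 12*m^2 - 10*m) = -3*m^3 + 57*m^2 - 120*m + 120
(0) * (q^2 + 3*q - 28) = 0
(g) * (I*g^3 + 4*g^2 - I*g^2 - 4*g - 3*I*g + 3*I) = I*g^4 + 4*g^3 - I*g^3 - 4*g^2 - 3*I*g^2 + 3*I*g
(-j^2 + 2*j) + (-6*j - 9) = -j^2 - 4*j - 9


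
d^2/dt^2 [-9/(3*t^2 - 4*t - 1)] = 18*(-9*t^2 + 12*t + 4*(3*t - 2)^2 + 3)/(-3*t^2 + 4*t + 1)^3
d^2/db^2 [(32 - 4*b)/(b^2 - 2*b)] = 8*(b*(b - 2)*(3*b - 10) - 4*(b - 8)*(b - 1)^2)/(b^3*(b - 2)^3)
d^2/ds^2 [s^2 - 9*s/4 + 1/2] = 2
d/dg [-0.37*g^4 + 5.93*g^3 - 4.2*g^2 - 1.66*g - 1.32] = -1.48*g^3 + 17.79*g^2 - 8.4*g - 1.66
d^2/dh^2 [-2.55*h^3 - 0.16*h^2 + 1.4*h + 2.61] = -15.3*h - 0.32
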